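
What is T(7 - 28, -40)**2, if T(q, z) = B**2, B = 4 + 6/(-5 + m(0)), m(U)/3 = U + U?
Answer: 38416/625 ≈ 61.466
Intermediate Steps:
m(U) = 6*U (m(U) = 3*(U + U) = 3*(2*U) = 6*U)
B = 14/5 (B = 4 + 6/(-5 + 6*0) = 4 + 6/(-5 + 0) = 4 + 6/(-5) = 4 + 6*(-1/5) = 4 - 6/5 = 14/5 ≈ 2.8000)
T(q, z) = 196/25 (T(q, z) = (14/5)**2 = 196/25)
T(7 - 28, -40)**2 = (196/25)**2 = 38416/625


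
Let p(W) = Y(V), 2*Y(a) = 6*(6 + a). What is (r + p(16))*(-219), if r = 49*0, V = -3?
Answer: -1971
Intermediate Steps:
Y(a) = 18 + 3*a (Y(a) = (6*(6 + a))/2 = (36 + 6*a)/2 = 18 + 3*a)
p(W) = 9 (p(W) = 18 + 3*(-3) = 18 - 9 = 9)
r = 0
(r + p(16))*(-219) = (0 + 9)*(-219) = 9*(-219) = -1971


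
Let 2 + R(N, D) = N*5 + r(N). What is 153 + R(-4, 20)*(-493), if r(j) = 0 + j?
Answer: 12971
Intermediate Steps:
r(j) = j
R(N, D) = -2 + 6*N (R(N, D) = -2 + (N*5 + N) = -2 + (5*N + N) = -2 + 6*N)
153 + R(-4, 20)*(-493) = 153 + (-2 + 6*(-4))*(-493) = 153 + (-2 - 24)*(-493) = 153 - 26*(-493) = 153 + 12818 = 12971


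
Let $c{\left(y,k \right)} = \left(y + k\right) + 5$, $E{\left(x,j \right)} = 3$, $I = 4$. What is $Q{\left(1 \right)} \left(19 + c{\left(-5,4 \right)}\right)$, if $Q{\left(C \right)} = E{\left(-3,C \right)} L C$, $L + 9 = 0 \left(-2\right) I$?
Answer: $-621$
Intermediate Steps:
$L = -9$ ($L = -9 + 0 \left(-2\right) 4 = -9 + 0 \cdot 4 = -9 + 0 = -9$)
$Q{\left(C \right)} = - 27 C$ ($Q{\left(C \right)} = 3 \left(-9\right) C = - 27 C$)
$c{\left(y,k \right)} = 5 + k + y$ ($c{\left(y,k \right)} = \left(k + y\right) + 5 = 5 + k + y$)
$Q{\left(1 \right)} \left(19 + c{\left(-5,4 \right)}\right) = \left(-27\right) 1 \left(19 + \left(5 + 4 - 5\right)\right) = - 27 \left(19 + 4\right) = \left(-27\right) 23 = -621$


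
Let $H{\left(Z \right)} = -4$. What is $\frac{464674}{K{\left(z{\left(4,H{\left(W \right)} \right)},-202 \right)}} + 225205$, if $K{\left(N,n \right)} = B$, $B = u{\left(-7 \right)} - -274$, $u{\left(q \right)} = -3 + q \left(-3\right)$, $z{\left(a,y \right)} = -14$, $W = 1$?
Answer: $\frac{33112267}{146} \approx 2.268 \cdot 10^{5}$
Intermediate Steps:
$u{\left(q \right)} = -3 - 3 q$
$B = 292$ ($B = \left(-3 - -21\right) - -274 = \left(-3 + 21\right) + 274 = 18 + 274 = 292$)
$K{\left(N,n \right)} = 292$
$\frac{464674}{K{\left(z{\left(4,H{\left(W \right)} \right)},-202 \right)}} + 225205 = \frac{464674}{292} + 225205 = 464674 \cdot \frac{1}{292} + 225205 = \frac{232337}{146} + 225205 = \frac{33112267}{146}$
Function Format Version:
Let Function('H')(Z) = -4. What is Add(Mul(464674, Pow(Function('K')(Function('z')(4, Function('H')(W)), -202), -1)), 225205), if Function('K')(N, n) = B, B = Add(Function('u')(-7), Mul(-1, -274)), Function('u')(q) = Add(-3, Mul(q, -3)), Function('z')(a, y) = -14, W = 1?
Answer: Rational(33112267, 146) ≈ 2.2680e+5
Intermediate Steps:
Function('u')(q) = Add(-3, Mul(-3, q))
B = 292 (B = Add(Add(-3, Mul(-3, -7)), Mul(-1, -274)) = Add(Add(-3, 21), 274) = Add(18, 274) = 292)
Function('K')(N, n) = 292
Add(Mul(464674, Pow(Function('K')(Function('z')(4, Function('H')(W)), -202), -1)), 225205) = Add(Mul(464674, Pow(292, -1)), 225205) = Add(Mul(464674, Rational(1, 292)), 225205) = Add(Rational(232337, 146), 225205) = Rational(33112267, 146)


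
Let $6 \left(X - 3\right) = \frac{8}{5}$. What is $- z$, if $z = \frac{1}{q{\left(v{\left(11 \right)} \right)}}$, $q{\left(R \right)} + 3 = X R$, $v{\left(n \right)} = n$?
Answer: $- \frac{15}{494} \approx -0.030364$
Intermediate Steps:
$X = \frac{49}{15}$ ($X = 3 + \frac{8 \cdot \frac{1}{5}}{6} = 3 + \frac{1}{6} \cdot \frac{8}{5} = 3 + \frac{4}{15} = \frac{49}{15} \approx 3.2667$)
$q{\left(R \right)} = -3 + \frac{49 R}{15}$
$z = \frac{15}{494}$ ($z = \frac{1}{-3 + \frac{49}{15} \cdot 11} = \frac{1}{-3 + \frac{539}{15}} = \frac{1}{\frac{494}{15}} = \frac{15}{494} \approx 0.030364$)
$- z = \left(-1\right) \frac{15}{494} = - \frac{15}{494}$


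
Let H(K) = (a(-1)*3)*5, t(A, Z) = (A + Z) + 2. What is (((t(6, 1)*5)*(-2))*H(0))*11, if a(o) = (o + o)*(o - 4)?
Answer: -148500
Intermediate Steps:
t(A, Z) = 2 + A + Z
a(o) = 2*o*(-4 + o) (a(o) = (2*o)*(-4 + o) = 2*o*(-4 + o))
H(K) = 150 (H(K) = ((2*(-1)*(-4 - 1))*3)*5 = ((2*(-1)*(-5))*3)*5 = (10*3)*5 = 30*5 = 150)
(((t(6, 1)*5)*(-2))*H(0))*11 = ((((2 + 6 + 1)*5)*(-2))*150)*11 = (((9*5)*(-2))*150)*11 = ((45*(-2))*150)*11 = -90*150*11 = -13500*11 = -148500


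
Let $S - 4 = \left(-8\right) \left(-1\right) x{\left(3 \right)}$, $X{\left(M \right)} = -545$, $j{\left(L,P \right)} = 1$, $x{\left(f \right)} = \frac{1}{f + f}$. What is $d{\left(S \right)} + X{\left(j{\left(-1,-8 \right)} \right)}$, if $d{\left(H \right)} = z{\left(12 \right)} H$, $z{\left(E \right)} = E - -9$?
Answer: $-433$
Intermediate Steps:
$x{\left(f \right)} = \frac{1}{2 f}$
$S = \frac{16}{3}$ ($S = 4 + \left(-8\right) \left(-1\right) \frac{1}{2 \cdot 3} = 4 + 8 \cdot \frac{1}{2} \cdot \frac{1}{3} = 4 + 8 \cdot \frac{1}{6} = 4 + \frac{4}{3} = \frac{16}{3} \approx 5.3333$)
$z{\left(E \right)} = 9 + E$ ($z{\left(E \right)} = E + 9 = 9 + E$)
$d{\left(H \right)} = 21 H$ ($d{\left(H \right)} = \left(9 + 12\right) H = 21 H$)
$d{\left(S \right)} + X{\left(j{\left(-1,-8 \right)} \right)} = 21 \cdot \frac{16}{3} - 545 = 112 - 545 = -433$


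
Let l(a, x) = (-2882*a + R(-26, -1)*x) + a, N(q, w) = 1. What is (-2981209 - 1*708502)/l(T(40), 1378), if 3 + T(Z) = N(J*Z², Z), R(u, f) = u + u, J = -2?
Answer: 3689711/65894 ≈ 55.995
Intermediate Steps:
R(u, f) = 2*u
T(Z) = -2 (T(Z) = -3 + 1 = -2)
l(a, x) = -2881*a - 52*x (l(a, x) = (-2882*a + (2*(-26))*x) + a = (-2882*a - 52*x) + a = -2881*a - 52*x)
(-2981209 - 1*708502)/l(T(40), 1378) = (-2981209 - 1*708502)/(-2881*(-2) - 52*1378) = (-2981209 - 708502)/(5762 - 71656) = -3689711/(-65894) = -3689711*(-1/65894) = 3689711/65894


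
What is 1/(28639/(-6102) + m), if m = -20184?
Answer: -6102/123191407 ≈ -4.9533e-5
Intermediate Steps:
1/(28639/(-6102) + m) = 1/(28639/(-6102) - 20184) = 1/(28639*(-1/6102) - 20184) = 1/(-28639/6102 - 20184) = 1/(-123191407/6102) = -6102/123191407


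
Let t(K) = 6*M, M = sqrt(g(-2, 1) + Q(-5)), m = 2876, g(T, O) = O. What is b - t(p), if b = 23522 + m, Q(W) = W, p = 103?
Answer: 26398 - 12*I ≈ 26398.0 - 12.0*I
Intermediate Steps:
M = 2*I (M = sqrt(1 - 5) = sqrt(-4) = 2*I ≈ 2.0*I)
t(K) = 12*I (t(K) = 6*(2*I) = 12*I)
b = 26398 (b = 23522 + 2876 = 26398)
b - t(p) = 26398 - 12*I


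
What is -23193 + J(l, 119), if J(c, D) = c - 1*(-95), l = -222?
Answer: -23320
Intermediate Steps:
J(c, D) = 95 + c (J(c, D) = c + 95 = 95 + c)
-23193 + J(l, 119) = -23193 + (95 - 222) = -23193 - 127 = -23320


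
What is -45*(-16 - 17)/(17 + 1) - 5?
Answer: 155/2 ≈ 77.500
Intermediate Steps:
-45*(-16 - 17)/(17 + 1) - 5 = -(-1485)/18 - 5 = -45*(-11/6) - 5 = 165/2 - 5 = 155/2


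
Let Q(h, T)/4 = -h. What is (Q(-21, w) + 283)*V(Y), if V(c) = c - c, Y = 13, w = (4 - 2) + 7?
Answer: 0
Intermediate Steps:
w = 9 (w = 2 + 7 = 9)
Q(h, T) = -4*h (Q(h, T) = 4*(-h) = -4*h)
V(c) = 0
(Q(-21, w) + 283)*V(Y) = (-4*(-21) + 283)*0 = (84 + 283)*0 = 367*0 = 0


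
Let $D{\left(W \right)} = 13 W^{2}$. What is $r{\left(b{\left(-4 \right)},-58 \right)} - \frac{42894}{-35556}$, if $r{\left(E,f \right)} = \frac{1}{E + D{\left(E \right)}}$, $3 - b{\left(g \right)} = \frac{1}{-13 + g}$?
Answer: $\frac{129666989}{106774668} \approx 1.2144$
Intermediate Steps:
$b{\left(g \right)} = 3 - \frac{1}{-13 + g}$
$r{\left(E,f \right)} = \frac{1}{E + 13 E^{2}}$
$r{\left(b{\left(-4 \right)},-58 \right)} - \frac{42894}{-35556} = \frac{1}{\frac{-40 + 3 \left(-4\right)}{-13 - 4} \left(1 + 13 \frac{-40 + 3 \left(-4\right)}{-13 - 4}\right)} - \frac{42894}{-35556} = \frac{1}{\frac{-40 - 12}{-17} \left(1 + 13 \frac{-40 - 12}{-17}\right)} - - \frac{7149}{5926} = \frac{1}{\left(- \frac{1}{17}\right) \left(-52\right) \left(1 + 13 \left(\left(- \frac{1}{17}\right) \left(-52\right)\right)\right)} + \frac{7149}{5926} = \frac{1}{\frac{52}{17} \left(1 + 13 \cdot \frac{52}{17}\right)} + \frac{7149}{5926} = \frac{17}{52 \left(1 + \frac{676}{17}\right)} + \frac{7149}{5926} = \frac{17}{52 \cdot \frac{693}{17}} + \frac{7149}{5926} = \frac{17}{52} \cdot \frac{17}{693} + \frac{7149}{5926} = \frac{289}{36036} + \frac{7149}{5926} = \frac{129666989}{106774668}$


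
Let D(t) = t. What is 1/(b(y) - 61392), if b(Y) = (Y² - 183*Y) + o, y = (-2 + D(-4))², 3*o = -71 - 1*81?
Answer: -3/200204 ≈ -1.4985e-5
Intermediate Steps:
o = -152/3 (o = (-71 - 1*81)/3 = (-71 - 81)/3 = (⅓)*(-152) = -152/3 ≈ -50.667)
y = 36 (y = (-2 - 4)² = (-6)² = 36)
b(Y) = -152/3 + Y² - 183*Y (b(Y) = (Y² - 183*Y) - 152/3 = -152/3 + Y² - 183*Y)
1/(b(y) - 61392) = 1/((-152/3 + 36² - 183*36) - 61392) = 1/((-152/3 + 1296 - 6588) - 61392) = 1/(-16028/3 - 61392) = 1/(-200204/3) = -3/200204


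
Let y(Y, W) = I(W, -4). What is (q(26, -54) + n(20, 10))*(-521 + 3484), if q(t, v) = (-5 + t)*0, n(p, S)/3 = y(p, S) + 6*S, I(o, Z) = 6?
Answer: 586674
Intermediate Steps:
y(Y, W) = 6
n(p, S) = 18 + 18*S (n(p, S) = 3*(6 + 6*S) = 18 + 18*S)
q(t, v) = 0
(q(26, -54) + n(20, 10))*(-521 + 3484) = (0 + (18 + 18*10))*(-521 + 3484) = (0 + (18 + 180))*2963 = (0 + 198)*2963 = 198*2963 = 586674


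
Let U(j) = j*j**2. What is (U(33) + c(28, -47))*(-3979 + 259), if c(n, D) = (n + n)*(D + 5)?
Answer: -124936200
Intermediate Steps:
U(j) = j**3
c(n, D) = 2*n*(5 + D) (c(n, D) = (2*n)*(5 + D) = 2*n*(5 + D))
(U(33) + c(28, -47))*(-3979 + 259) = (33**3 + 2*28*(5 - 47))*(-3979 + 259) = (35937 + 2*28*(-42))*(-3720) = (35937 - 2352)*(-3720) = 33585*(-3720) = -124936200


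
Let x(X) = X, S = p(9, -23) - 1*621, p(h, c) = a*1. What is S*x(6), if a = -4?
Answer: -3750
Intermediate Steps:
p(h, c) = -4 (p(h, c) = -4*1 = -4)
S = -625 (S = -4 - 1*621 = -4 - 621 = -625)
S*x(6) = -625*6 = -3750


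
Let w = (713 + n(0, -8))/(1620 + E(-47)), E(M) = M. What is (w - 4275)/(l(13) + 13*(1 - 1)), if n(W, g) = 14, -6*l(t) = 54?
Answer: 6723848/14157 ≈ 474.95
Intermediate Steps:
l(t) = -9 (l(t) = -⅙*54 = -9)
w = 727/1573 (w = (713 + 14)/(1620 - 47) = 727/1573 ≈ 0.46217)
(w - 4275)/(l(13) + 13*(1 - 1)) = (727/1573 - 4275)/(-9 + 13*(1 - 1)) = -6723848/(1573*(-9 + 13*0)) = -6723848/(1573*(-9 + 0)) = -6723848/1573/(-9) = -6723848/1573*(-⅑) = 6723848/14157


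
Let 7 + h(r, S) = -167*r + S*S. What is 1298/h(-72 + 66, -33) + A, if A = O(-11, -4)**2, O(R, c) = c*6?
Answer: 600841/1042 ≈ 576.62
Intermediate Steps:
O(R, c) = 6*c
h(r, S) = -7 + S**2 - 167*r (h(r, S) = -7 + (-167*r + S*S) = -7 + (-167*r + S**2) = -7 + (S**2 - 167*r) = -7 + S**2 - 167*r)
A = 576 (A = (6*(-4))**2 = (-24)**2 = 576)
1298/h(-72 + 66, -33) + A = 1298/(-7 + (-33)**2 - 167*(-72 + 66)) + 576 = 1298/(-7 + 1089 - 167*(-6)) + 576 = 1298/(-7 + 1089 + 1002) + 576 = 1298/2084 + 576 = 1298*(1/2084) + 576 = 649/1042 + 576 = 600841/1042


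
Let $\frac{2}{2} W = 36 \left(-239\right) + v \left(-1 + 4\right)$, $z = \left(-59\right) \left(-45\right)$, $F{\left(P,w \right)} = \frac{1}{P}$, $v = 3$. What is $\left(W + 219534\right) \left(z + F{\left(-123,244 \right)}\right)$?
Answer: $\frac{22961694532}{41} \approx 5.6004 \cdot 10^{8}$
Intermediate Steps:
$z = 2655$
$W = -8595$ ($W = 36 \left(-239\right) + 3 \left(-1 + 4\right) = -8604 + 3 \cdot 3 = -8604 + 9 = -8595$)
$\left(W + 219534\right) \left(z + F{\left(-123,244 \right)}\right) = \left(-8595 + 219534\right) \left(2655 + \frac{1}{-123}\right) = 210939 \left(2655 - \frac{1}{123}\right) = 210939 \cdot \frac{326564}{123} = \frac{22961694532}{41}$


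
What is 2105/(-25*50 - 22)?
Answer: -2105/1272 ≈ -1.6549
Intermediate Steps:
2105/(-25*50 - 22) = 2105/(-1250 - 22) = 2105/(-1272) = 2105*(-1/1272) = -2105/1272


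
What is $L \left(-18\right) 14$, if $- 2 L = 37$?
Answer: $4662$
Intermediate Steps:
$L = - \frac{37}{2}$ ($L = \left(- \frac{1}{2}\right) 37 = - \frac{37}{2} \approx -18.5$)
$L \left(-18\right) 14 = \left(- \frac{37}{2}\right) \left(-18\right) 14 = 333 \cdot 14 = 4662$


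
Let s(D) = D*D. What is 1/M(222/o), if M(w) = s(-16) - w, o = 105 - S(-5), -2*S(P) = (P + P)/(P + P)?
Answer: 211/53572 ≈ 0.0039386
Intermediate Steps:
s(D) = D**2
S(P) = -1/2 (S(P) = -(P + P)/(2*(P + P)) = -2*P/(2*(2*P)) = -2*P*1/(2*P)/2 = -1/2*1 = -1/2)
o = 211/2 (o = 105 - 1*(-1/2) = 105 + 1/2 = 211/2 ≈ 105.50)
M(w) = 256 - w (M(w) = (-16)**2 - w = 256 - w)
1/M(222/o) = 1/(256 - 222/211/2) = 1/(256 - 222*2/211) = 1/(256 - 1*444/211) = 1/(256 - 444/211) = 1/(53572/211) = 211/53572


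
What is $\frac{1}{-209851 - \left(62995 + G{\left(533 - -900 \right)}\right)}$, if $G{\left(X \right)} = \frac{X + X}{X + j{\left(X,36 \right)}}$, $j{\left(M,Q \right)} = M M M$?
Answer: $- \frac{1026745}{280143266271} \approx -3.6651 \cdot 10^{-6}$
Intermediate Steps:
$j{\left(M,Q \right)} = M^{3}$ ($j{\left(M,Q \right)} = M^{2} M = M^{3}$)
$G{\left(X \right)} = \frac{2 X}{X + X^{3}}$ ($G{\left(X \right)} = \frac{X + X}{X + X^{3}} = \frac{2 X}{X + X^{3}}$)
$\frac{1}{-209851 - \left(62995 + G{\left(533 - -900 \right)}\right)} = \frac{1}{-209851 - \left(62995 + \frac{2}{1 + \left(533 - -900\right)^{2}}\right)} = \frac{1}{-209851 - \left(62995 + \frac{2}{1 + \left(533 + 900\right)^{2}}\right)} = \frac{1}{-209851 - \left(62995 + \frac{2}{1 + 1433^{2}}\right)} = \frac{1}{-209851 - \left(62995 + \frac{2}{1 + 2053489}\right)} = \frac{1}{-209851 - \left(62995 + \frac{2}{2053490}\right)} = \frac{1}{-209851 - \left(62995 + 2 \cdot \frac{1}{2053490}\right)} = \frac{1}{-209851 - \frac{64679801276}{1026745}} = \frac{1}{- \frac{280143266271}{1026745}} = - \frac{1026745}{280143266271}$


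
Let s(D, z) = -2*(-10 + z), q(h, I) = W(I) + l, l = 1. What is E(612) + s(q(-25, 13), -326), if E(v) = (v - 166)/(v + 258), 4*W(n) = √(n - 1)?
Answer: 292543/435 ≈ 672.51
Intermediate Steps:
W(n) = √(-1 + n)/4 (W(n) = √(n - 1)/4 = √(-1 + n)/4)
q(h, I) = 1 + √(-1 + I)/4 (q(h, I) = √(-1 + I)/4 + 1 = 1 + √(-1 + I)/4)
s(D, z) = 20 - 2*z
E(v) = (-166 + v)/(258 + v)
E(612) + s(q(-25, 13), -326) = (-166 + 612)/(258 + 612) + (20 - 2*(-326)) = 446/870 + (20 + 652) = (1/870)*446 + 672 = 223/435 + 672 = 292543/435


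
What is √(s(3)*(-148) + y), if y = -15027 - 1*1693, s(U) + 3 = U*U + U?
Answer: 2*I*√4513 ≈ 134.36*I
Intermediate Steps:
s(U) = -3 + U + U² (s(U) = -3 + (U*U + U) = -3 + (U² + U) = -3 + (U + U²) = -3 + U + U²)
y = -16720 (y = -15027 - 1693 = -16720)
√(s(3)*(-148) + y) = √((-3 + 3 + 3²)*(-148) - 16720) = √((-3 + 3 + 9)*(-148) - 16720) = √(9*(-148) - 16720) = √(-1332 - 16720) = √(-18052) = 2*I*√4513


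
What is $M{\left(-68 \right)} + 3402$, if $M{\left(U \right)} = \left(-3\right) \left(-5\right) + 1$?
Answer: $3418$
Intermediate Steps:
$M{\left(U \right)} = 16$ ($M{\left(U \right)} = 15 + 1 = 16$)
$M{\left(-68 \right)} + 3402 = 16 + 3402 = 3418$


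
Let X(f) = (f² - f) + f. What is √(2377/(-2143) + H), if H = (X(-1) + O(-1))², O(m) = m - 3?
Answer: √36238130/2143 ≈ 2.8091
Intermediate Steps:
X(f) = f²
O(m) = -3 + m
H = 9 (H = ((-1)² + (-3 - 1))² = (1 - 4)² = (-3)² = 9)
√(2377/(-2143) + H) = √(2377/(-2143) + 9) = √(2377*(-1/2143) + 9) = √(-2377/2143 + 9) = √(16910/2143) = √36238130/2143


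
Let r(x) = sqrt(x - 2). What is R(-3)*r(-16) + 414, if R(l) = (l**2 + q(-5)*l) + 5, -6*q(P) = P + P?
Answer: 414 + 27*I*sqrt(2) ≈ 414.0 + 38.184*I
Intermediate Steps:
q(P) = -P/3 (q(P) = -(P + P)/6 = -P/3)
R(l) = 5 + l**2 + 5*l/3 (R(l) = (l**2 + (-1/3*(-5))*l) + 5 = (l**2 + 5*l/3) + 5 = 5 + l**2 + 5*l/3)
r(x) = sqrt(-2 + x)
R(-3)*r(-16) + 414 = (5 + (-3)**2 + (5/3)*(-3))*sqrt(-2 - 16) + 414 = (5 + 9 - 5)*sqrt(-18) + 414 = 9*(3*I*sqrt(2)) + 414 = 27*I*sqrt(2) + 414 = 414 + 27*I*sqrt(2)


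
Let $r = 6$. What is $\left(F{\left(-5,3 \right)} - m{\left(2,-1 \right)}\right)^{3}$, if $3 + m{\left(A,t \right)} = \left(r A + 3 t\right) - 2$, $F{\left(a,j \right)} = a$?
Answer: $-729$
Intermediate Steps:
$m{\left(A,t \right)} = -5 + 3 t + 6 A$ ($m{\left(A,t \right)} = -3 - \left(2 - 6 A - 3 t\right) = -3 + \left(-2 + 3 t + 6 A\right) = -5 + 3 t + 6 A$)
$\left(F{\left(-5,3 \right)} - m{\left(2,-1 \right)}\right)^{3} = \left(-5 - \left(-5 + 3 \left(-1\right) + 6 \cdot 2\right)\right)^{3} = \left(-5 - \left(-5 - 3 + 12\right)\right)^{3} = \left(-5 - 4\right)^{3} = \left(-9\right)^{3} = -729$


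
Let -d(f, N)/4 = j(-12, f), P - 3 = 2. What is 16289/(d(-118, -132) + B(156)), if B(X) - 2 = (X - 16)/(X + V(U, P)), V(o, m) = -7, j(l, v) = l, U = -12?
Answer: 2427061/7590 ≈ 319.77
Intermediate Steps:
P = 5 (P = 3 + 2 = 5)
d(f, N) = 48 (d(f, N) = -4*(-12) = 48)
B(X) = 2 + (-16 + X)/(-7 + X) (B(X) = 2 + (X - 16)/(X - 7) = 2 + (-16 + X)/(-7 + X))
16289/(d(-118, -132) + B(156)) = 16289/(48 + 3*(-10 + 156)/(-7 + 156)) = 16289/(48 + 3*146/149) = 16289/(48 + 3*(1/149)*146) = 16289/(48 + 438/149) = 16289/(7590/149) = 16289*(149/7590) = 2427061/7590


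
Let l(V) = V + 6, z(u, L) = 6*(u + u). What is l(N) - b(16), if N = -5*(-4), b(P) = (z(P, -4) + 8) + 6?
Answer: -180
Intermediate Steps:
z(u, L) = 12*u (z(u, L) = 6*(2*u) = 12*u)
b(P) = 14 + 12*P (b(P) = (12*P + 8) + 6 = (8 + 12*P) + 6 = 14 + 12*P)
N = 20
l(V) = 6 + V
l(N) - b(16) = (6 + 20) - (14 + 12*16) = 26 - (14 + 192) = 26 - 1*206 = 26 - 206 = -180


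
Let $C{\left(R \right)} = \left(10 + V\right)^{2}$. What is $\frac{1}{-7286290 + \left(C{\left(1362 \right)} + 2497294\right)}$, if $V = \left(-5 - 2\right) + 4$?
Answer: $- \frac{1}{4788947} \approx -2.0881 \cdot 10^{-7}$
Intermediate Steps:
$V = -3$ ($V = -7 + 4 = -3$)
$C{\left(R \right)} = 49$ ($C{\left(R \right)} = \left(10 - 3\right)^{2} = 7^{2} = 49$)
$\frac{1}{-7286290 + \left(C{\left(1362 \right)} + 2497294\right)} = \frac{1}{-7286290 + \left(49 + 2497294\right)} = \frac{1}{-7286290 + 2497343} = \frac{1}{-4788947} = - \frac{1}{4788947}$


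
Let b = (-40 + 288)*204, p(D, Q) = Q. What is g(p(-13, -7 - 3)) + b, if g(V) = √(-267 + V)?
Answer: 50592 + I*√277 ≈ 50592.0 + 16.643*I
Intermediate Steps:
b = 50592 (b = 248*204 = 50592)
g(p(-13, -7 - 3)) + b = √(-267 + (-7 - 3)) + 50592 = √(-267 - 10) + 50592 = √(-277) + 50592 = I*√277 + 50592 = 50592 + I*√277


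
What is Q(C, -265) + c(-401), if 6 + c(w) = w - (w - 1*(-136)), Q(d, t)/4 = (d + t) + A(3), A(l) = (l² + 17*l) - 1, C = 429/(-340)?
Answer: -82539/85 ≈ -971.05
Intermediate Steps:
C = -429/340 (C = 429*(-1/340) = -429/340 ≈ -1.2618)
A(l) = -1 + l² + 17*l
Q(d, t) = 236 + 4*d + 4*t (Q(d, t) = 4*((d + t) + (-1 + 3² + 17*3)) = 4*((d + t) + (-1 + 9 + 51)) = 4*((d + t) + 59) = 4*(59 + d + t) = 236 + 4*d + 4*t)
c(w) = -142 (c(w) = -6 + (w - (w - 1*(-136))) = -6 + (w - (w + 136)) = -6 + (w - (136 + w)) = -6 + (w + (-136 - w)) = -6 - 136 = -142)
Q(C, -265) + c(-401) = (236 + 4*(-429/340) + 4*(-265)) - 142 = (236 - 429/85 - 1060) - 142 = -70469/85 - 142 = -82539/85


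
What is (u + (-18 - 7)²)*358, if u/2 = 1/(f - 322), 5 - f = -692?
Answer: 83906966/375 ≈ 2.2375e+5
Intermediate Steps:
f = 697 (f = 5 - 1*(-692) = 5 + 692 = 697)
u = 2/375 (u = 2/(697 - 322) = 2/375 ≈ 0.0053333)
(u + (-18 - 7)²)*358 = (2/375 + (-18 - 7)²)*358 = (2/375 + (-25)²)*358 = (2/375 + 625)*358 = (234377/375)*358 = 83906966/375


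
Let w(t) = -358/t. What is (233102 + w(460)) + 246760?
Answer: 110368081/230 ≈ 4.7986e+5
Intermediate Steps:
(233102 + w(460)) + 246760 = (233102 - 358/460) + 246760 = (233102 - 358*1/460) + 246760 = (233102 - 179/230) + 246760 = 53613281/230 + 246760 = 110368081/230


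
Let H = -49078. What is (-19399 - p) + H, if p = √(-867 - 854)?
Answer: -68477 - I*√1721 ≈ -68477.0 - 41.485*I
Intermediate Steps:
p = I*√1721 (p = √(-1721) = I*√1721 ≈ 41.485*I)
(-19399 - p) + H = (-19399 - I*√1721) - 49078 = -68477 - I*√1721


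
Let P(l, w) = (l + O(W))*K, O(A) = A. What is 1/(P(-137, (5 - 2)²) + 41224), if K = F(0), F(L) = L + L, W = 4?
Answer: 1/41224 ≈ 2.4258e-5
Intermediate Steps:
F(L) = 2*L
K = 0 (K = 2*0 = 0)
P(l, w) = 0 (P(l, w) = (l + 4)*0 = (4 + l)*0 = 0)
1/(P(-137, (5 - 2)²) + 41224) = 1/(0 + 41224) = 1/41224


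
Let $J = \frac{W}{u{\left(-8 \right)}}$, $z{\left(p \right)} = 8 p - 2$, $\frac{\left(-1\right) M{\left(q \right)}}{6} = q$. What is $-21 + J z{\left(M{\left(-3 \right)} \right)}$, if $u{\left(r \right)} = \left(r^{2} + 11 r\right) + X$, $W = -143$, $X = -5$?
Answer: $\frac{19697}{29} \approx 679.21$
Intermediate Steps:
$M{\left(q \right)} = - 6 q$
$z{\left(p \right)} = -2 + 8 p$
$u{\left(r \right)} = -5 + r^{2} + 11 r$ ($u{\left(r \right)} = \left(r^{2} + 11 r\right) - 5 = -5 + r^{2} + 11 r$)
$J = \frac{143}{29}$ ($J = - \frac{143}{-5 + \left(-8\right)^{2} + 11 \left(-8\right)} = - \frac{143}{-5 + 64 - 88} = - \frac{143}{-29} = \left(-143\right) \left(- \frac{1}{29}\right) = \frac{143}{29} \approx 4.931$)
$-21 + J z{\left(M{\left(-3 \right)} \right)} = -21 + \frac{143 \left(-2 + 8 \left(\left(-6\right) \left(-3\right)\right)\right)}{29} = -21 + \frac{143 \left(-2 + 8 \cdot 18\right)}{29} = -21 + \frac{143 \left(-2 + 144\right)}{29} = -21 + \frac{143}{29} \cdot 142 = -21 + \frac{20306}{29} = \frac{19697}{29}$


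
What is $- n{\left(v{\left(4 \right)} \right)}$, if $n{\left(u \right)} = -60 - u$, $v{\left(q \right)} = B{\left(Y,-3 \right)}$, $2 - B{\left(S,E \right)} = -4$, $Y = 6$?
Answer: $66$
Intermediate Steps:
$B{\left(S,E \right)} = 6$ ($B{\left(S,E \right)} = 2 - -4 = 2 + 4 = 6$)
$v{\left(q \right)} = 6$
$- n{\left(v{\left(4 \right)} \right)} = - (-60 - 6) = \left(-1\right) \left(-66\right) = 66$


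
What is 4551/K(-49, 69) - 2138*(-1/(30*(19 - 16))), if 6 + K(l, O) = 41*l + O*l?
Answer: 5563529/242820 ≈ 22.912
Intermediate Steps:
K(l, O) = -6 + 41*l + O*l (K(l, O) = -6 + (41*l + O*l) = -6 + 41*l + O*l)
4551/K(-49, 69) - 2138*(-1/(30*(19 - 16))) = 4551/(-6 + 41*(-49) + 69*(-49)) - 2138*(-1/(30*(19 - 16))) = 4551/(-6 - 2009 - 3381) - 2138/((-30*3)) = 4551/(-5396) - 2138/(-90) = 4551*(-1/5396) - 2138*(-1/90) = -4551/5396 + 1069/45 = 5563529/242820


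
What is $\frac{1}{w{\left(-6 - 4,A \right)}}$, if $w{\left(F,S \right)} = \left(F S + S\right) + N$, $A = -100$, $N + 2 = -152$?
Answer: $\frac{1}{746} \approx 0.0013405$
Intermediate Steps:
$N = -154$ ($N = -2 - 152 = -154$)
$w{\left(F,S \right)} = -154 + S + F S$ ($w{\left(F,S \right)} = \left(F S + S\right) - 154 = \left(S + F S\right) - 154 = -154 + S + F S$)
$\frac{1}{w{\left(-6 - 4,A \right)}} = \frac{1}{-154 - 100 + \left(-6 - 4\right) \left(-100\right)} = \frac{1}{-154 - 100 - -1000} = \frac{1}{-154 - 100 + 1000} = \frac{1}{746}$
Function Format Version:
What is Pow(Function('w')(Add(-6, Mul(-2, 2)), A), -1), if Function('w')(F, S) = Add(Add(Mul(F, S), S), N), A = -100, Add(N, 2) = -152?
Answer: Rational(1, 746) ≈ 0.0013405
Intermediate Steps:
N = -154 (N = Add(-2, -152) = -154)
Function('w')(F, S) = Add(-154, S, Mul(F, S)) (Function('w')(F, S) = Add(Add(Mul(F, S), S), -154) = Add(Add(S, Mul(F, S)), -154) = Add(-154, S, Mul(F, S)))
Pow(Function('w')(Add(-6, Mul(-2, 2)), A), -1) = Pow(Add(-154, -100, Mul(Add(-6, Mul(-2, 2)), -100)), -1) = Pow(Add(-154, -100, Mul(Add(-6, -4), -100)), -1) = Pow(Add(-154, -100, Mul(-10, -100)), -1) = Pow(Add(-154, -100, 1000), -1) = Pow(746, -1) = Rational(1, 746)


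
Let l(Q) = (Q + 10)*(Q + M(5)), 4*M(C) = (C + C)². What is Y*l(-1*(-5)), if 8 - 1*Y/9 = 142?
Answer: -542700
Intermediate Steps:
Y = -1206 (Y = 72 - 9*142 = 72 - 1278 = -1206)
M(C) = C² (M(C) = (C + C)²/4 = (2*C)²/4 = (4*C²)/4 = C²)
l(Q) = (10 + Q)*(25 + Q) (l(Q) = (Q + 10)*(Q + 5²) = (10 + Q)*(Q + 25) = (10 + Q)*(25 + Q))
Y*l(-1*(-5)) = -1206*(250 + (-1*(-5))² + 35*(-1*(-5))) = -1206*(250 + 5² + 35*5) = -1206*(250 + 25 + 175) = -1206*450 = -542700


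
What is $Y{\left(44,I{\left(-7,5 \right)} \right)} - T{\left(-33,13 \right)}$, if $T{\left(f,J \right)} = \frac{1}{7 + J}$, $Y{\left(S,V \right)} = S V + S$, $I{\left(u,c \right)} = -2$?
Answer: $- \frac{881}{20} \approx -44.05$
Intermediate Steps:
$Y{\left(S,V \right)} = S + S V$
$Y{\left(44,I{\left(-7,5 \right)} \right)} - T{\left(-33,13 \right)} = 44 \left(1 - 2\right) - \frac{1}{7 + 13} = 44 \left(-1\right) - \frac{1}{20} = -44 - \frac{1}{20} = - \frac{881}{20}$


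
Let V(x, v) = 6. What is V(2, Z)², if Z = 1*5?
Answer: 36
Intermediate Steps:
Z = 5
V(2, Z)² = 6² = 36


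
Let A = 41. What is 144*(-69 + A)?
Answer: -4032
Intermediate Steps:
144*(-69 + A) = 144*(-69 + 41) = 144*(-28) = -4032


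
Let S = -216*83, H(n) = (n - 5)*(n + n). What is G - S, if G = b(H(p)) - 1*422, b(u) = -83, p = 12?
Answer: 17423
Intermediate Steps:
H(n) = 2*n*(-5 + n) (H(n) = (-5 + n)*(2*n) = 2*n*(-5 + n))
G = -505 (G = -83 - 1*422 = -83 - 422 = -505)
S = -17928
G - S = -505 - 1*(-17928) = -505 + 17928 = 17423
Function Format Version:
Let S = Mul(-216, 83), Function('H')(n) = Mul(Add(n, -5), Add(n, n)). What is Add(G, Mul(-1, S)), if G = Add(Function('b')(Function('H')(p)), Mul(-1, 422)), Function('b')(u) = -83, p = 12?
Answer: 17423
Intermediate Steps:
Function('H')(n) = Mul(2, n, Add(-5, n)) (Function('H')(n) = Mul(Add(-5, n), Mul(2, n)) = Mul(2, n, Add(-5, n)))
G = -505 (G = Add(-83, Mul(-1, 422)) = Add(-83, -422) = -505)
S = -17928
Add(G, Mul(-1, S)) = Add(-505, Mul(-1, -17928)) = Add(-505, 17928) = 17423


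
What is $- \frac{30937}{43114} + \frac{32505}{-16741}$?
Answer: $- \frac{1919336887}{721771474} \approx -2.6592$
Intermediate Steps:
$- \frac{30937}{43114} + \frac{32505}{-16741} = \left(-30937\right) \frac{1}{43114} + 32505 \left(- \frac{1}{16741}\right) = - \frac{30937}{43114} - \frac{32505}{16741} = - \frac{1919336887}{721771474}$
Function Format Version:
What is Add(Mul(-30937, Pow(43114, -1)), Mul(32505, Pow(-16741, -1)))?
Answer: Rational(-1919336887, 721771474) ≈ -2.6592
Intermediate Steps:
Add(Mul(-30937, Pow(43114, -1)), Mul(32505, Pow(-16741, -1))) = Add(Mul(-30937, Rational(1, 43114)), Mul(32505, Rational(-1, 16741))) = Add(Rational(-30937, 43114), Rational(-32505, 16741)) = Rational(-1919336887, 721771474)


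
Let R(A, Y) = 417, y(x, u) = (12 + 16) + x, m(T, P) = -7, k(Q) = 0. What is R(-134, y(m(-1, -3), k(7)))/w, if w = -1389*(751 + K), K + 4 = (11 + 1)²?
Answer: -139/412533 ≈ -0.00033694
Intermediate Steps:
K = 140 (K = -4 + (11 + 1)² = -4 + 12² = -4 + 144 = 140)
y(x, u) = 28 + x
w = -1237599 (w = -1389*(751 + 140) = -1389*891 = -1237599)
R(-134, y(m(-1, -3), k(7)))/w = 417/(-1237599) = 417*(-1/1237599) = -139/412533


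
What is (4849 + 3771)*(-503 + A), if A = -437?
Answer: -8102800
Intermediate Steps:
(4849 + 3771)*(-503 + A) = (4849 + 3771)*(-503 - 437) = 8620*(-940) = -8102800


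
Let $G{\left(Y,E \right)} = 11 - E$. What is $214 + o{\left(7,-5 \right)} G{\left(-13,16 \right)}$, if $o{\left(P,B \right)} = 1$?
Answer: $209$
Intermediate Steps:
$214 + o{\left(7,-5 \right)} G{\left(-13,16 \right)} = 214 + 1 \left(11 - 16\right) = 214 + 1 \left(-5\right) = 214 - 5 = 209$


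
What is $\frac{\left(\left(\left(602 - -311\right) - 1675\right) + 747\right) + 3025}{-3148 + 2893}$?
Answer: $- \frac{602}{51} \approx -11.804$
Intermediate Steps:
$\frac{\left(\left(\left(602 - -311\right) - 1675\right) + 747\right) + 3025}{-3148 + 2893} = \frac{\left(\left(\left(602 + 311\right) - 1675\right) + 747\right) + 3025}{-255} = \left(\left(\left(913 - 1675\right) + 747\right) + 3025\right) \left(- \frac{1}{255}\right) = \left(\left(-762 + 747\right) + 3025\right) \left(- \frac{1}{255}\right) = \left(-15 + 3025\right) \left(- \frac{1}{255}\right) = 3010 \left(- \frac{1}{255}\right) = - \frac{602}{51}$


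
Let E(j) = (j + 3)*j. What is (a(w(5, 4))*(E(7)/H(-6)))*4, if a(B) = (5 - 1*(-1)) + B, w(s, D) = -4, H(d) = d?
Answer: -280/3 ≈ -93.333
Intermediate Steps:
E(j) = j*(3 + j) (E(j) = (3 + j)*j = j*(3 + j))
a(B) = 6 + B (a(B) = (5 + 1) + B = 6 + B)
(a(w(5, 4))*(E(7)/H(-6)))*4 = ((6 - 4)*((7*(3 + 7))/(-6)))*4 = (2*((7*10)*(-⅙)))*4 = (2*(70*(-⅙)))*4 = (2*(-35/3))*4 = -70/3*4 = -280/3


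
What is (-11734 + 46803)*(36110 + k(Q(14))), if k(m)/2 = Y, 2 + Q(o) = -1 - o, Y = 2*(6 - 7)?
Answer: 1266201314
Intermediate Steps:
Y = -2 (Y = 2*(-1) = -2)
Q(o) = -3 - o (Q(o) = -2 + (-1 - o) = -3 - o)
k(m) = -4 (k(m) = 2*(-2) = -4)
(-11734 + 46803)*(36110 + k(Q(14))) = (-11734 + 46803)*(36110 - 4) = 35069*36106 = 1266201314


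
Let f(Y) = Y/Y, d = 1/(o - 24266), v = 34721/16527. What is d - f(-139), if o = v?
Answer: -401025988/401009461 ≈ -1.0000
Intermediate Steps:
v = 34721/16527 (v = 34721*(1/16527) = 34721/16527 ≈ 2.1009)
o = 34721/16527 ≈ 2.1009
d = -16527/401009461 (d = 1/(34721/16527 - 24266) = 1/(-401009461/16527) = -16527/401009461 ≈ -4.1213e-5)
f(Y) = 1
d - f(-139) = -16527/401009461 - 1*1 = -16527/401009461 - 1 = -401025988/401009461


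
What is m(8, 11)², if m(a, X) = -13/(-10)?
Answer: 169/100 ≈ 1.6900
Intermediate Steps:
m(a, X) = 13/10 (m(a, X) = -13*(-⅒) = 13/10)
m(8, 11)² = (13/10)² = 169/100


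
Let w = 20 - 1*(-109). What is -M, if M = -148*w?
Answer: 19092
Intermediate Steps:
w = 129 (w = 20 + 109 = 129)
M = -19092 (M = -148*129 = -19092)
-M = -1*(-19092) = 19092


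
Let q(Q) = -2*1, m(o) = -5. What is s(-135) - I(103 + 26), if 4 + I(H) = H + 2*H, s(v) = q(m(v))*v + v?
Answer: -248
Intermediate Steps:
q(Q) = -2
s(v) = -v (s(v) = -2*v + v = -v)
I(H) = -4 + 3*H (I(H) = -4 + (H + 2*H) = -4 + 3*H)
s(-135) - I(103 + 26) = -1*(-135) - (-4 + 3*(103 + 26)) = 135 - (-4 + 3*129) = 135 - (-4 + 387) = 135 - 1*383 = 135 - 383 = -248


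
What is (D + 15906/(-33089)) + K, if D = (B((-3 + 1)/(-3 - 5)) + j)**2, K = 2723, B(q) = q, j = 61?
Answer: 3427534281/529424 ≈ 6474.1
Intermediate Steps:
D = 60025/16 (D = ((-3 + 1)/(-3 - 5) + 61)**2 = (-2/(-8) + 61)**2 = (-2*(-1/8) + 61)**2 = (1/4 + 61)**2 = (245/4)**2 = 60025/16 ≈ 3751.6)
(D + 15906/(-33089)) + K = (60025/16 + 15906/(-33089)) + 2723 = (60025/16 + 15906*(-1/33089)) + 2723 = (60025/16 - 15906/33089) + 2723 = 1985912729/529424 + 2723 = 3427534281/529424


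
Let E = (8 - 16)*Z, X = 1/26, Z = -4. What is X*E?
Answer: 16/13 ≈ 1.2308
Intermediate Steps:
X = 1/26 ≈ 0.038462
E = 32 (E = (8 - 16)*(-4) = -8*(-4) = 32)
X*E = (1/26)*32 = 16/13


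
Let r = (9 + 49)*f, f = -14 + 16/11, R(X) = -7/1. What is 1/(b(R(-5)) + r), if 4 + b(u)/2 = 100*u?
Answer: -11/23492 ≈ -0.00046824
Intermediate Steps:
R(X) = -7 (R(X) = -7*1 = -7)
f = -138/11 (f = -14 + 16*(1/11) = -14 + 16/11 = -138/11 ≈ -12.545)
r = -8004/11 (r = (9 + 49)*(-138/11) = 58*(-138/11) = -8004/11 ≈ -727.64)
b(u) = -8 + 200*u (b(u) = -8 + 2*(100*u) = -8 + 200*u)
1/(b(R(-5)) + r) = 1/((-8 + 200*(-7)) - 8004/11) = 1/((-8 - 1400) - 8004/11) = 1/(-1408 - 8004/11) = 1/(-23492/11) = -11/23492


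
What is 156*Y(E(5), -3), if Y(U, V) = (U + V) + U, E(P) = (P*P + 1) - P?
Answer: 6084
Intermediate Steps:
E(P) = 1 + P² - P (E(P) = (P² + 1) - P = (1 + P²) - P = 1 + P² - P)
Y(U, V) = V + 2*U
156*Y(E(5), -3) = 156*(-3 + 2*(1 + 5² - 1*5)) = 156*(-3 + 2*(1 + 25 - 5)) = 156*(-3 + 2*21) = 156*(-3 + 42) = 156*39 = 6084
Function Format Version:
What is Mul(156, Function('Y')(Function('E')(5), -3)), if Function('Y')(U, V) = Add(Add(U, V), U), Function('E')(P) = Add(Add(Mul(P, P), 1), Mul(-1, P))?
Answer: 6084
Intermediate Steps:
Function('E')(P) = Add(1, Pow(P, 2), Mul(-1, P)) (Function('E')(P) = Add(Add(Pow(P, 2), 1), Mul(-1, P)) = Add(Add(1, Pow(P, 2)), Mul(-1, P)) = Add(1, Pow(P, 2), Mul(-1, P)))
Function('Y')(U, V) = Add(V, Mul(2, U))
Mul(156, Function('Y')(Function('E')(5), -3)) = Mul(156, Add(-3, Mul(2, Add(1, Pow(5, 2), Mul(-1, 5))))) = Mul(156, Add(-3, Mul(2, Add(1, 25, -5)))) = Mul(156, Add(-3, Mul(2, 21))) = Mul(156, Add(-3, 42)) = Mul(156, 39) = 6084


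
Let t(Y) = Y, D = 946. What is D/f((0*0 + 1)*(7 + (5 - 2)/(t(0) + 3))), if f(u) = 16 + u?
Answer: 473/12 ≈ 39.417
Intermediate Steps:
D/f((0*0 + 1)*(7 + (5 - 2)/(t(0) + 3))) = 946/(16 + (0*0 + 1)*(7 + (5 - 2)/(0 + 3))) = 946/(16 + (0 + 1)*(7 + 3/3)) = 946/(16 + 1*(7 + 3*(⅓))) = 946/(16 + 1*(7 + 1)) = 946/(16 + 1*8) = 946/(16 + 8) = 946/24 = 946*(1/24) = 473/12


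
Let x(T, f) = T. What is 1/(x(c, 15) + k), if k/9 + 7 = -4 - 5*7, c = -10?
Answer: -1/424 ≈ -0.0023585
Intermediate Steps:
k = -414 (k = -63 + 9*(-4 - 5*7) = -63 + 9*(-4 - 35) = -63 + 9*(-39) = -63 - 351 = -414)
1/(x(c, 15) + k) = 1/(-10 - 414) = 1/(-424) = -1/424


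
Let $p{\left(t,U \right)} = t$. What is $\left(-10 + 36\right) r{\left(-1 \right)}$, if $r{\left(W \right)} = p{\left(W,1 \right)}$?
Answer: $-26$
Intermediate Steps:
$r{\left(W \right)} = W$
$\left(-10 + 36\right) r{\left(-1 \right)} = \left(-10 + 36\right) \left(-1\right) = 26 \left(-1\right) = -26$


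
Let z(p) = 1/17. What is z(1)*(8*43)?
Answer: 344/17 ≈ 20.235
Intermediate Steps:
z(p) = 1/17
z(1)*(8*43) = (8*43)/17 = (1/17)*344 = 344/17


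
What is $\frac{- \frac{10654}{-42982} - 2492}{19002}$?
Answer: $- \frac{53550245}{408371982} \approx -0.13113$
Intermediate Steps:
$\frac{- \frac{10654}{-42982} - 2492}{19002} = \left(\left(-10654\right) \left(- \frac{1}{42982}\right) - 2492\right) \frac{1}{19002} = \left(\frac{5327}{21491} - 2492\right) \frac{1}{19002} = \left(- \frac{53550245}{21491}\right) \frac{1}{19002} = - \frac{53550245}{408371982}$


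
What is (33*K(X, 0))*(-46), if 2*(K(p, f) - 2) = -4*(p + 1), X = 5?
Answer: 15180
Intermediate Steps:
K(p, f) = -2*p (K(p, f) = 2 + (-4*(p + 1))/2 = 2 + (-4*(1 + p))/2 = 2 + (-4 - 4*p)/2 = 2 + (-2 - 2*p) = -2*p)
(33*K(X, 0))*(-46) = (33*(-2*5))*(-46) = (33*(-10))*(-46) = -330*(-46) = 15180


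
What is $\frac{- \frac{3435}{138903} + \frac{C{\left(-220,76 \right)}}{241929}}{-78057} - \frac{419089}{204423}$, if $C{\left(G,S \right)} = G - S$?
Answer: $- \frac{17449261604919819814}{8511392528951757039} \approx -2.0501$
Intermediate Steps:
$\frac{- \frac{3435}{138903} + \frac{C{\left(-220,76 \right)}}{241929}}{-78057} - \frac{419089}{204423} = \frac{- \frac{3435}{138903} + \frac{-220 - 76}{241929}}{-78057} - \frac{419089}{204423} = \left(\left(-3435\right) \frac{1}{138903} + \left(-220 - 76\right) \frac{1}{241929}\right) \left(- \frac{1}{78057}\right) - \frac{419089}{204423} = \left(- \frac{1145}{46301} - \frac{296}{241929}\right) \left(- \frac{1}{78057}\right) - \frac{419089}{204423} = \left(- \frac{290713801}{11201554629}\right) \left(- \frac{1}{78057}\right) - \frac{419089}{204423} = \frac{41530543}{124908535667979} - \frac{419089}{204423} = - \frac{17449261604919819814}{8511392528951757039}$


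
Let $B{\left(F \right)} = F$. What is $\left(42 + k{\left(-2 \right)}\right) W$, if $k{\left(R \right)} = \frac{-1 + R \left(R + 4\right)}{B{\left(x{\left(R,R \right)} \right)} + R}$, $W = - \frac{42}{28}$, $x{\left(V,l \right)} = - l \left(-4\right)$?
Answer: $- \frac{255}{4} \approx -63.75$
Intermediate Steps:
$x{\left(V,l \right)} = 4 l$
$W = - \frac{3}{2}$ ($W = \left(-42\right) \frac{1}{28} = - \frac{3}{2} \approx -1.5$)
$k{\left(R \right)} = \frac{-1 + R \left(4 + R\right)}{5 R}$ ($k{\left(R \right)} = \frac{-1 + R \left(R + 4\right)}{4 R + R} = \frac{-1 + R \left(4 + R\right)}{5 R}$)
$\left(42 + k{\left(-2 \right)}\right) W = \left(42 + \frac{-1 + \left(-2\right)^{2} + 4 \left(-2\right)}{5 \left(-2\right)}\right) \left(- \frac{3}{2}\right) = \left(42 + \frac{1}{5} \left(- \frac{1}{2}\right) \left(-1 + 4 - 8\right)\right) \left(- \frac{3}{2}\right) = \left(42 + \frac{1}{5} \left(- \frac{1}{2}\right) \left(-5\right)\right) \left(- \frac{3}{2}\right) = \left(42 + \frac{1}{2}\right) \left(- \frac{3}{2}\right) = \frac{85}{2} \left(- \frac{3}{2}\right) = - \frac{255}{4}$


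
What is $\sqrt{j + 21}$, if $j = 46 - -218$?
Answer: $\sqrt{285} \approx 16.882$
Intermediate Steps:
$j = 264$ ($j = 46 + 218 = 264$)
$\sqrt{j + 21} = \sqrt{264 + 21} = \sqrt{285}$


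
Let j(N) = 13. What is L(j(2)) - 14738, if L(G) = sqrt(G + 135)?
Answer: -14738 + 2*sqrt(37) ≈ -14726.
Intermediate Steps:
L(G) = sqrt(135 + G)
L(j(2)) - 14738 = sqrt(135 + 13) - 14738 = sqrt(148) - 14738 = 2*sqrt(37) - 14738 = -14738 + 2*sqrt(37)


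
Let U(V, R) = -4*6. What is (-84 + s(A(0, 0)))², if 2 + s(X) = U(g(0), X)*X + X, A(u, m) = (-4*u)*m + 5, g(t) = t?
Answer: 40401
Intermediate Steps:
A(u, m) = 5 - 4*m*u (A(u, m) = -4*m*u + 5 = 5 - 4*m*u)
U(V, R) = -24
s(X) = -2 - 23*X (s(X) = -2 + (-24*X + X) = -2 - 23*X)
(-84 + s(A(0, 0)))² = (-84 + (-2 - 23*(5 - 4*0*0)))² = (-84 + (-2 - 23*(5 + 0)))² = (-84 + (-2 - 23*5))² = (-84 + (-2 - 115))² = (-84 - 117)² = (-201)² = 40401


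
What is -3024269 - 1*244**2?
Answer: -3083805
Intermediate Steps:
-3024269 - 1*244**2 = -3024269 - 1*59536 = -3024269 - 59536 = -3083805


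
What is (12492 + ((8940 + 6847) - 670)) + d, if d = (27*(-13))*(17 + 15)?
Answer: 16377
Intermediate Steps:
d = -11232 (d = -351*32 = -11232)
(12492 + ((8940 + 6847) - 670)) + d = (12492 + ((8940 + 6847) - 670)) - 11232 = (12492 + (15787 - 670)) - 11232 = (12492 + 15117) - 11232 = 27609 - 11232 = 16377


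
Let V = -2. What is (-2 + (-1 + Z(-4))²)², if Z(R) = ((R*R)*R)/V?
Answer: 919681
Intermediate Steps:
Z(R) = -R³/2 (Z(R) = ((R*R)*R)/(-2) = (R²*R)*(-½) = R³*(-½) = -R³/2)
(-2 + (-1 + Z(-4))²)² = (-2 + (-1 - ½*(-4)³)²)² = (-2 + (-1 - ½*(-64))²)² = (-2 + (-1 + 32)²)² = (-2 + 31²)² = (-2 + 961)² = 959² = 919681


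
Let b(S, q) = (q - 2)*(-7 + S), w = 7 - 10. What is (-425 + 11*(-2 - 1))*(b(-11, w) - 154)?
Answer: 29312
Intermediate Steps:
w = -3
b(S, q) = (-7 + S)*(-2 + q) (b(S, q) = (-2 + q)*(-7 + S) = (-7 + S)*(-2 + q))
(-425 + 11*(-2 - 1))*(b(-11, w) - 154) = (-425 + 11*(-2 - 1))*((14 - 7*(-3) - 2*(-11) - 11*(-3)) - 154) = (-425 + 11*(-3))*((14 + 21 + 22 + 33) - 154) = (-425 - 33)*(90 - 154) = -458*(-64) = 29312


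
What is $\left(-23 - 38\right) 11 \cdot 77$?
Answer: $-51667$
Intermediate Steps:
$\left(-23 - 38\right) 11 \cdot 77 = \left(-61\right) 11 \cdot 77 = \left(-671\right) 77 = -51667$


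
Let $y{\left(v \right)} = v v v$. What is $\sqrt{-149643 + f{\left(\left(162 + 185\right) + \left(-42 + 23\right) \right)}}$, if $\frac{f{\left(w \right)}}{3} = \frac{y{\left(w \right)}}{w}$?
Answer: $\sqrt{173109} \approx 416.06$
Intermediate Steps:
$y{\left(v \right)} = v^{3}$ ($y{\left(v \right)} = v^{2} v = v^{3}$)
$f{\left(w \right)} = 3 w^{2}$ ($f{\left(w \right)} = 3 \frac{w^{3}}{w} = 3 w^{2}$)
$\sqrt{-149643 + f{\left(\left(162 + 185\right) + \left(-42 + 23\right) \right)}} = \sqrt{-149643 + 3 \left(\left(162 + 185\right) + \left(-42 + 23\right)\right)^{2}} = \sqrt{-149643 + 3 \left(347 - 19\right)^{2}} = \sqrt{-149643 + 3 \cdot 328^{2}} = \sqrt{-149643 + 3 \cdot 107584} = \sqrt{-149643 + 322752} = \sqrt{173109}$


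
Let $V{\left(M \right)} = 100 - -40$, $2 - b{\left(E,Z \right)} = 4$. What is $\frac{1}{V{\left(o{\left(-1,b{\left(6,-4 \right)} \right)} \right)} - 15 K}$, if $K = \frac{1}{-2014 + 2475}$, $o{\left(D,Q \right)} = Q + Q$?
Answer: $\frac{461}{64525} \approx 0.0071445$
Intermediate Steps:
$b{\left(E,Z \right)} = -2$ ($b{\left(E,Z \right)} = 2 - 4 = -2$)
$o{\left(D,Q \right)} = 2 Q$
$K = \frac{1}{461} \approx 0.0021692$
$V{\left(M \right)} = 140$ ($V{\left(M \right)} = 100 + 40 = 140$)
$\frac{1}{V{\left(o{\left(-1,b{\left(6,-4 \right)} \right)} \right)} - 15 K} = \frac{1}{140 - \frac{15}{461}} = \frac{1}{\frac{64525}{461}} = \frac{461}{64525}$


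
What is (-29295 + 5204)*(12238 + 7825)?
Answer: -483337733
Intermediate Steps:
(-29295 + 5204)*(12238 + 7825) = -24091*20063 = -483337733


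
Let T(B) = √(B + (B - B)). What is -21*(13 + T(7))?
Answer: -273 - 21*√7 ≈ -328.56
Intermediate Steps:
T(B) = √B (T(B) = √(B + 0) = √B)
-21*(13 + T(7)) = -21*(13 + √7) = -273 - 21*√7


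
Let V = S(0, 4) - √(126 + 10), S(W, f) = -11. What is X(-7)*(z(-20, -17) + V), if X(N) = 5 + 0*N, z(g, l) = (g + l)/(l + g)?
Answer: -50 - 10*√34 ≈ -108.31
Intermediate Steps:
z(g, l) = 1 (z(g, l) = (g + l)/(g + l) = 1)
X(N) = 5 (X(N) = 5 + 0 = 5)
V = -11 - 2*√34 (V = -11 - √(126 + 10) = -11 - √136 = -11 - 2*√34 ≈ -22.662)
X(-7)*(z(-20, -17) + V) = 5*(1 + (-11 - 2*√34)) = 5*(-10 - 2*√34) = -50 - 10*√34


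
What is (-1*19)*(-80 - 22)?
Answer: 1938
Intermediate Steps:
(-1*19)*(-80 - 22) = -19*(-102) = 1938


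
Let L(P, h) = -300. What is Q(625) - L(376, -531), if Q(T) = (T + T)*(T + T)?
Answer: 1562800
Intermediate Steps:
Q(T) = 4*T² (Q(T) = (2*T)*(2*T) = 4*T²)
Q(625) - L(376, -531) = 4*625² - 1*(-300) = 4*390625 + 300 = 1562500 + 300 = 1562800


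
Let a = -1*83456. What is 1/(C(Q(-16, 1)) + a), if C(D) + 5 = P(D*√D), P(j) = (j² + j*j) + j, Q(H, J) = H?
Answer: -91653/8400276505 + 64*I/8400276505 ≈ -1.0911e-5 + 7.6188e-9*I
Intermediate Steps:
P(j) = j + 2*j² (P(j) = (j² + j²) + j = 2*j² + j = j + 2*j²)
C(D) = -5 + D^(3/2)*(1 + 2*D^(3/2)) (C(D) = -5 + (D*√D)*(1 + 2*(D*√D)) = -5 + D^(3/2)*(1 + 2*D^(3/2)))
a = -83456
1/(C(Q(-16, 1)) + a) = 1/((-5 + (-16)^(3/2) + 2*(-16)³) - 83456) = 1/((-5 - 64*I + 2*(-4096)) - 83456) = 1/((-5 - 64*I - 8192) - 83456) = 1/((-8197 - 64*I) - 83456) = 1/(-91653 - 64*I) = (-91653 + 64*I)/8400276505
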